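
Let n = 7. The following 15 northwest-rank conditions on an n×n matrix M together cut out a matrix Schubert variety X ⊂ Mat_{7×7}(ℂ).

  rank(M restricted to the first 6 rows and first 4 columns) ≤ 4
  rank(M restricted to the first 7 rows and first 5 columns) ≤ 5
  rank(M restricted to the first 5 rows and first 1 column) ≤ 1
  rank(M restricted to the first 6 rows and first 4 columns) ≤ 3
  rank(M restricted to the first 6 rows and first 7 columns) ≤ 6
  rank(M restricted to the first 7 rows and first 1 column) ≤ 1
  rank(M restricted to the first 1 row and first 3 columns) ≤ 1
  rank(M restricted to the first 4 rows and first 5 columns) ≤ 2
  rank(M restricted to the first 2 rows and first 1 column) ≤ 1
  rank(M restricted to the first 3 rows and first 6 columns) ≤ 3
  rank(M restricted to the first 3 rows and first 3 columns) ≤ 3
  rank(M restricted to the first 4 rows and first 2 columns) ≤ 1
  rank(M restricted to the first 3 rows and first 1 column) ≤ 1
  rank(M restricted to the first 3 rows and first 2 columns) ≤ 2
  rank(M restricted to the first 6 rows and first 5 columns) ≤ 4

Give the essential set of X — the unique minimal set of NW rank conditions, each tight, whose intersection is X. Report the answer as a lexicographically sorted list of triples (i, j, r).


Rank table r_w(7×7) implied by the 15 constraints:

  row 1: 1, 1, 1, 1, 1, 1, 1
  row 2: 1, 1, 2, 2, 2, 2, 2
  row 3: 1, 1, 2, 2, 2, 3, 3
  row 4: 1, 1, 2, 2, 2, 3, 4
  row 5: 1, 2, 3, 3, 3, 4, 5
  row 6: 1, 2, 3, 3, 4, 5, 6
  row 7: 1, 2, 3, 4, 5, 6, 7

hence w(1..7) = (1, 3, 6, 7, 2, 5, 4).

ℓ(w)=8; the 3 essential cells (i,j,r):

[(4, 2, 1), (4, 5, 2), (6, 4, 3)]


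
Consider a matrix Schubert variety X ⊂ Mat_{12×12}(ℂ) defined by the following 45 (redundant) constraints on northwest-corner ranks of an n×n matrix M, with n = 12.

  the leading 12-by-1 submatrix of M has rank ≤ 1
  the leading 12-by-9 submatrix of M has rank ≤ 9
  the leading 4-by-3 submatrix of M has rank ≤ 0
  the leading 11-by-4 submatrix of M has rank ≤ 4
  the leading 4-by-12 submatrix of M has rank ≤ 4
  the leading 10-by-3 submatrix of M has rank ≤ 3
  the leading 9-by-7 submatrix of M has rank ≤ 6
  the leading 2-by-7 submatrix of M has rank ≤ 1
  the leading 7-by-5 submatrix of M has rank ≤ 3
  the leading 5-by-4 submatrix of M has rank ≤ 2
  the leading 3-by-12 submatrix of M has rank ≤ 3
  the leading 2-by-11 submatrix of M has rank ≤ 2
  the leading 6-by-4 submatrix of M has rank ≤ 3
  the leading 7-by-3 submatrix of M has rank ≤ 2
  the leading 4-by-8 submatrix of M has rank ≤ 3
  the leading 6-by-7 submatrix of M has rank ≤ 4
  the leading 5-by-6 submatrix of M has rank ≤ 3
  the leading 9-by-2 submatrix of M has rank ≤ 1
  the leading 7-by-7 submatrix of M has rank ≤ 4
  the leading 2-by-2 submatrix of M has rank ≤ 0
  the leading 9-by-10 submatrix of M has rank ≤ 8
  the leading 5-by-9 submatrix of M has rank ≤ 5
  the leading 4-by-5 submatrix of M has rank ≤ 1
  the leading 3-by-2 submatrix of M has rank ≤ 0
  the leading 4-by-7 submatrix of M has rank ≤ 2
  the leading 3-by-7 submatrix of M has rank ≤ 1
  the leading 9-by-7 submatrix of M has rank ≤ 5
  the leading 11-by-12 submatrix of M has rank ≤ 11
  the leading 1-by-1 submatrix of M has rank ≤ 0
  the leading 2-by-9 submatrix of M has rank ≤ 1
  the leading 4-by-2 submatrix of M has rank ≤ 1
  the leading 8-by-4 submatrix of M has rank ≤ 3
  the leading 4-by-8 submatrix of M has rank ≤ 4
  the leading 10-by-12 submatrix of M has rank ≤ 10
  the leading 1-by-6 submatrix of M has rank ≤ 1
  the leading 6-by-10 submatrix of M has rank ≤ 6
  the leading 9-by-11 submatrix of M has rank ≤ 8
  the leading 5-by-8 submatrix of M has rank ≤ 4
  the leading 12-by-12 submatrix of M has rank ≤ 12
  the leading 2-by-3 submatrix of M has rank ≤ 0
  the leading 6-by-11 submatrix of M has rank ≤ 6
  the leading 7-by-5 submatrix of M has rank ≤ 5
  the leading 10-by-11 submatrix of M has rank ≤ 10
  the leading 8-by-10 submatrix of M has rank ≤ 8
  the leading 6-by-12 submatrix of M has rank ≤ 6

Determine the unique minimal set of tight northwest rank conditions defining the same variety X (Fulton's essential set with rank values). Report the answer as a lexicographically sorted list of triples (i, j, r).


Reconstructing r_w from the 45 given conditions:

  R[1]: 0, 0, 0, 1, 1, 1, 1, 1, 1, 1, 1, 1
  R[2]: 0, 0, 0, 1, 1, 1, 1, 1, 1, 2, 2, 2
  R[3]: 0, 0, 0, 1, 1, 1, 1, 2, 2, 3, 3, 3
  R[4]: 0, 0, 0, 1, 1, 2, 2, 3, 3, 4, 4, 4
  R[5]: 1, 1, 1, 2, 2, 3, 3, 4, 4, 5, 5, 5
  R[6]: 1, 1, 2, 3, 3, 4, 4, 5, 5, 6, 6, 6
  R[7]: 1, 1, 2, 3, 3, 4, 4, 5, 6, 7, 7, 7
  R[8]: 1, 1, 2, 3, 4, 5, 5, 6, 7, 8, 8, 8
  R[9]: 1, 1, 2, 3, 4, 5, 5, 6, 7, 8, 8, 9
  R[10]: 1, 2, 3, 4, 5, 6, 6, 7, 8, 9, 9, 10
  R[11]: 1, 2, 3, 4, 5, 6, 7, 8, 9, 10, 10, 11
  R[12]: 1, 2, 3, 4, 5, 6, 7, 8, 9, 10, 11, 12

the unique w with this rank table is (4, 10, 8, 6, 1, 3, 9, 5, 12, 2, 7, 11).

Fulton essential set (9 of the 29 Rothe cells):

[(2, 9, 1), (3, 7, 1), (4, 3, 0), (4, 5, 1), (7, 5, 3), (7, 7, 4), (9, 2, 1), (9, 7, 5), (9, 11, 8)]


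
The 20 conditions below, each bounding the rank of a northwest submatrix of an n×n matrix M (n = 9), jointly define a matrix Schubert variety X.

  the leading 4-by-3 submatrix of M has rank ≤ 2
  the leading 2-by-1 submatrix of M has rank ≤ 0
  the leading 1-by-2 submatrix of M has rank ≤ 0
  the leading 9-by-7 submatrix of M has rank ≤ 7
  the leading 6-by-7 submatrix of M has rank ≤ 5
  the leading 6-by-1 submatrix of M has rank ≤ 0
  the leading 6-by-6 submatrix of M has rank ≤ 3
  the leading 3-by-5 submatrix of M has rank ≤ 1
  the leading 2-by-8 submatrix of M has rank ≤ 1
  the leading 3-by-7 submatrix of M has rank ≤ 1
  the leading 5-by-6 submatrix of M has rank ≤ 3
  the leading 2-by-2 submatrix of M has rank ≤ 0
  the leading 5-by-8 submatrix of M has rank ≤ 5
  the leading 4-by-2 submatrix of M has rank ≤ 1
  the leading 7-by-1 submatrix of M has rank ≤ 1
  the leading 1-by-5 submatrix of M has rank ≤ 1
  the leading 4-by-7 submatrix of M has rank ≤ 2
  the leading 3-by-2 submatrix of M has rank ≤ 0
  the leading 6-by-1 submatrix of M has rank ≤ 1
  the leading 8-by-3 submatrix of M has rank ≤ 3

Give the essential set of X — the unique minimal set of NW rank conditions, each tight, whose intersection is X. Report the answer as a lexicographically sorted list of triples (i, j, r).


Propagating the 20 rank bounds to every northwest block:

  i=1: 0 0 1 1 1 1 1 1 1
  i=2: 0 0 1 1 1 1 1 1 2
  i=3: 0 0 1 1 1 1 1 2 3
  i=4: 0 1 2 2 2 2 2 3 4
  i=5: 0 1 2 3 3 3 3 4 5
  i=6: 0 1 2 3 3 3 4 5 6
  i=7: 1 2 3 4 4 4 5 6 7
  i=8: 1 2 3 4 5 5 6 7 8
  i=9: 1 2 3 4 5 6 7 8 9

second differences of R give the permutation w = (3, 9, 8, 2, 4, 7, 1, 5, 6).

5 SE-corners of the 20-cell Rothe diagram give Ess(w):

[(2, 8, 1), (3, 2, 0), (3, 7, 1), (6, 1, 0), (6, 6, 3)]


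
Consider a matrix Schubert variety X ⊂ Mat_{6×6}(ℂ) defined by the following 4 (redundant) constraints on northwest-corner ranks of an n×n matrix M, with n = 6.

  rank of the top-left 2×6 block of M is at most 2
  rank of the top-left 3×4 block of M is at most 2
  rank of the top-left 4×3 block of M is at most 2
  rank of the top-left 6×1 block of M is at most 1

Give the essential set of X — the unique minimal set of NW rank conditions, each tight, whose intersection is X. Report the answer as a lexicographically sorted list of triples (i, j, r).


Rank table r_w(6×6) implied by the 4 constraints:

  i=1: 1 1 1 1 1 1
  i=2: 1 2 2 2 2 2
  i=3: 1 2 2 2 3 3
  i=4: 1 2 2 3 4 4
  i=5: 1 2 3 4 5 5
  i=6: 1 2 3 4 5 6

second differences of R give the permutation w = (1, 2, 5, 4, 3, 6).

2 SE-corners of the 3-cell Rothe diagram give Ess(w):

[(3, 4, 2), (4, 3, 2)]


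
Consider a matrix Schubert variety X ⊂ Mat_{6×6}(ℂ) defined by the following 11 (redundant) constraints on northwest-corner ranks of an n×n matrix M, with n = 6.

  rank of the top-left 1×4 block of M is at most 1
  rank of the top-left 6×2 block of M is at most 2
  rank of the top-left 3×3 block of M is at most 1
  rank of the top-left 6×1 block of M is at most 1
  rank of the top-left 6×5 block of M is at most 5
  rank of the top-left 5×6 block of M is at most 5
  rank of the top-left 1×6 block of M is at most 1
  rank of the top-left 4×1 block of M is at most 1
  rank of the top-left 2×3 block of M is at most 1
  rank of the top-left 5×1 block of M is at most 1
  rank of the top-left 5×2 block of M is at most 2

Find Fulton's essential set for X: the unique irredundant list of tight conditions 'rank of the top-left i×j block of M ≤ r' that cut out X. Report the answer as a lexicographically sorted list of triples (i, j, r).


The tightest implied rank at each (i,j), from the 11 conditions:

  R[1]: 1 1 1 1 1 1
  R[2]: 1 1 1 2 2 2
  R[3]: 1 1 1 2 3 3
  R[4]: 1 2 2 3 4 4
  R[5]: 1 2 3 4 5 5
  R[6]: 1 2 3 4 5 6

hence w(1..6) = (1, 4, 5, 2, 3, 6).

1 SE-corner of the 4-cell Rothe diagram gives Ess(w):

[(3, 3, 1)]


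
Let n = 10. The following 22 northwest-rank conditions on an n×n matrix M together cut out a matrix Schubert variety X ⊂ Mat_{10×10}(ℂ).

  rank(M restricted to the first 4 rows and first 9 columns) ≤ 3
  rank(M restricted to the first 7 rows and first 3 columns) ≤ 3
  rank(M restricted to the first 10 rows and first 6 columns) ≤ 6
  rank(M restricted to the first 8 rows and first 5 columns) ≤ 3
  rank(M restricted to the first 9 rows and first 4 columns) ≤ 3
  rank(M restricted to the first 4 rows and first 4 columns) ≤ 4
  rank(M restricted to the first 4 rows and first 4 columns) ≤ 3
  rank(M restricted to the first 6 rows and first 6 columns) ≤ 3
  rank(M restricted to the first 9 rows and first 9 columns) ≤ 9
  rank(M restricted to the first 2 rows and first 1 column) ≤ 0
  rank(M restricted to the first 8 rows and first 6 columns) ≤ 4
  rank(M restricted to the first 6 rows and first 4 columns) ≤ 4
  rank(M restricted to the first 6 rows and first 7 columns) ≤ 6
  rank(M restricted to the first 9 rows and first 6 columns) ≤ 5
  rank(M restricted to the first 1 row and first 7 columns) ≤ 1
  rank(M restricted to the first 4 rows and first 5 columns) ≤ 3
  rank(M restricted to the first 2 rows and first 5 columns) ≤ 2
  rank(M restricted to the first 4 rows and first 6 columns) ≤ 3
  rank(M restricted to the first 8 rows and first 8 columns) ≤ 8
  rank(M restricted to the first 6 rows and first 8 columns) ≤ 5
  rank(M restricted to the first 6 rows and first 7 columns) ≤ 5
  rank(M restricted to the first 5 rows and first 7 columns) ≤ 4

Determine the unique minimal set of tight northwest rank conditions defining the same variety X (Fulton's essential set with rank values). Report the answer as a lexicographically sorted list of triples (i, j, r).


Recovering R(i,j) via the rank-extension bound from the 22 conditions:

  i=1: 0  1  1  1  1  1  1  1  1  1
  i=2: 0  1  2  2  2  2  2  2  2  2
  i=3: 1  2  3  3  3  3  3  3  3  3
  i=4: 1  2  3  3  3  3  3  3  3  4
  i=5: 1  2  3  3  3  3  4  4  4  5
  i=6: 1  2  3  3  3  3  4  5  5  6
  i=7: 1  2  3  3  3  4  5  6  6  7
  i=8: 1  2  3  3  3  4  5  6  7  8
  i=9: 1  2  3  3  4  5  6  7  8  9
  i=10: 1  2  3  4  5  6  7  8  9  10

so w = (2, 3, 1, 10, 7, 8, 6, 9, 5, 4).

D(w) has 19 cells with 5 SE-corners; essential set:

[(2, 1, 0), (4, 9, 3), (6, 6, 3), (8, 5, 3), (9, 4, 3)]


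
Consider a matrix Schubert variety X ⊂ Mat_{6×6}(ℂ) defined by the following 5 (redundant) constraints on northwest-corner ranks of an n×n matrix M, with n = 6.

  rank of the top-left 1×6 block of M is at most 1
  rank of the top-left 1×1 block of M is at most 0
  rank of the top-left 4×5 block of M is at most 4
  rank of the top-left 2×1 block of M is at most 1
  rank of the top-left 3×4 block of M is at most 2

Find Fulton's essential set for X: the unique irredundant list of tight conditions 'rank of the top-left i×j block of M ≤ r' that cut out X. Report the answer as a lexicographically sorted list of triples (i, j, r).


The tightest implied rank at each (i,j), from the 5 conditions:

  R[1]: 0  1  1  1  1  1
  R[2]: 1  2  2  2  2  2
  R[3]: 1  2  2  2  3  3
  R[4]: 1  2  3  3  4  4
  R[5]: 1  2  3  4  5  5
  R[6]: 1  2  3  4  5  6

so w = (2, 1, 5, 3, 4, 6).

|D(w)|=3, |Ess(w)|=2:

[(1, 1, 0), (3, 4, 2)]


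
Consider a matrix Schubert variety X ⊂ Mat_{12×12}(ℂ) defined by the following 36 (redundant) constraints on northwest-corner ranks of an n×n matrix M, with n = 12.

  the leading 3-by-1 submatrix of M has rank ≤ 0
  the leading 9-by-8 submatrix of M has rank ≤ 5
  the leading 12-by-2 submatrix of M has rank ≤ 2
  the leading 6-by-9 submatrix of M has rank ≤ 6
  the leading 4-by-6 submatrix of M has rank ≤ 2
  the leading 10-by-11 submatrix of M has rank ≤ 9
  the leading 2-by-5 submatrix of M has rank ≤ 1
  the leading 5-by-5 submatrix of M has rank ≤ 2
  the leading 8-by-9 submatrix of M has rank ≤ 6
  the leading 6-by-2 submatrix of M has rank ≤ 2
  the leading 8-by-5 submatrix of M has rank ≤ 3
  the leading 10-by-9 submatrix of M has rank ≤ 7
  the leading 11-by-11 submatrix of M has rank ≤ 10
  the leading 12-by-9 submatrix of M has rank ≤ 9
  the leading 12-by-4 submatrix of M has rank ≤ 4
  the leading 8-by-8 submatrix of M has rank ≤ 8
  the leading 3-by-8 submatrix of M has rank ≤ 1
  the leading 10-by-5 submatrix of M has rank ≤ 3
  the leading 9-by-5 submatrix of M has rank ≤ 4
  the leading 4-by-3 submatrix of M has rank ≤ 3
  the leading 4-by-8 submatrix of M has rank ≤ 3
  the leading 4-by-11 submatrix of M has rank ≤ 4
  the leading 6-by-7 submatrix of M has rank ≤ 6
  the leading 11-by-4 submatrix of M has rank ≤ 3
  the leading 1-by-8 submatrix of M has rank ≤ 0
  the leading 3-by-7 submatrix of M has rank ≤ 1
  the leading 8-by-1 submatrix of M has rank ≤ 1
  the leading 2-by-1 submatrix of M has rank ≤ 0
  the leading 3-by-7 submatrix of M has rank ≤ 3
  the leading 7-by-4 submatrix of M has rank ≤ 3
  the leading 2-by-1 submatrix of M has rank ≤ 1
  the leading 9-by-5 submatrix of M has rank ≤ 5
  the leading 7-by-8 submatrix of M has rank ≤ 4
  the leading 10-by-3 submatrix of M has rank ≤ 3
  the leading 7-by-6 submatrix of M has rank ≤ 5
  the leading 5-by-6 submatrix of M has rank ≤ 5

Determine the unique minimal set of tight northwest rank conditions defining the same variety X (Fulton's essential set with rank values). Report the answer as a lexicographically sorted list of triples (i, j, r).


Reconstructing r_w from the 36 given conditions:

  R[1]: 0 0 0 0 0 0 0 0 1 1 1 1
  R[2]: 0 1 1 1 1 1 1 1 2 2 2 2
  R[3]: 0 1 1 1 1 1 1 1 2 3 3 3
  R[4]: 1 2 2 2 2 2 2 2 3 4 4 4
  R[5]: 1 2 2 2 2 3 3 3 4 5 5 5
  R[6]: 1 2 3 3 3 4 4 4 5 6 6 6
  R[7]: 1 2 3 3 3 4 4 4 5 6 7 7
  R[8]: 1 2 3 3 3 4 5 5 6 7 8 8
  R[9]: 1 2 3 3 3 4 5 5 6 7 8 9
  R[10]: 1 2 3 3 3 4 5 6 7 8 9 10
  R[11]: 1 2 3 3 4 5 6 7 8 9 10 11
  R[12]: 1 2 3 4 5 6 7 8 9 10 11 12

second differences of R give the permutation w = (9, 2, 10, 1, 6, 3, 11, 7, 12, 8, 5, 4).

Rothe diagram D(w) (31 cells), 8 SE-corners (essential conditions):

[(1, 8, 0), (3, 1, 0), (3, 8, 1), (5, 5, 2), (7, 8, 4), (9, 8, 5), (10, 5, 3), (11, 4, 3)]


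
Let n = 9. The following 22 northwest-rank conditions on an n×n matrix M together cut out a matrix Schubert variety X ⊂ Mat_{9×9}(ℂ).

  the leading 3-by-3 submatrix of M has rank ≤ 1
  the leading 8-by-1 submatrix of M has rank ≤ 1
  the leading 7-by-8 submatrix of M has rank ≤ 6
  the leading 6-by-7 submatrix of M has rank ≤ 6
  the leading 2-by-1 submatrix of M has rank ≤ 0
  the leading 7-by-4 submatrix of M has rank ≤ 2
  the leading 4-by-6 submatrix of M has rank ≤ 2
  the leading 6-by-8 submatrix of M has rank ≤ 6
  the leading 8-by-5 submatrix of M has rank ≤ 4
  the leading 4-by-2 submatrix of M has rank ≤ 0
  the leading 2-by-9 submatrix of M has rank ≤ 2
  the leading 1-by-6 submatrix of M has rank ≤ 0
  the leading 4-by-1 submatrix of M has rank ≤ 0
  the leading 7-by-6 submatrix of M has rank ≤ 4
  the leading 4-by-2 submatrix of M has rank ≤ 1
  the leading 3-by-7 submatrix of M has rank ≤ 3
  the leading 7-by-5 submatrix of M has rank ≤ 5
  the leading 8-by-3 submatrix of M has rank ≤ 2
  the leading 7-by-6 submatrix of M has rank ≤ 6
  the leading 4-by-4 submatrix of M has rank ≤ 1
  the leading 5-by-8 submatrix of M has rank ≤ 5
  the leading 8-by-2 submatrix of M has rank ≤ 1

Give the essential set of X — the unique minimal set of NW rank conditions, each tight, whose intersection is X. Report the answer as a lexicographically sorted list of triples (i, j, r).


Reconstructing r_w from the 22 given conditions:

  R[1]: 0 | 0 | 0 | 0 | 0 | 0 | 1 | 1 | 1
  R[2]: 0 | 0 | 1 | 1 | 1 | 1 | 2 | 2 | 2
  R[3]: 0 | 0 | 1 | 1 | 2 | 2 | 3 | 3 | 3
  R[4]: 0 | 0 | 1 | 1 | 2 | 2 | 3 | 4 | 4
  R[5]: 1 | 1 | 2 | 2 | 3 | 3 | 4 | 5 | 5
  R[6]: 1 | 1 | 2 | 2 | 3 | 4 | 5 | 6 | 6
  R[7]: 1 | 1 | 2 | 2 | 3 | 4 | 5 | 6 | 7
  R[8]: 1 | 1 | 2 | 3 | 4 | 5 | 6 | 7 | 8
  R[9]: 1 | 2 | 3 | 4 | 5 | 6 | 7 | 8 | 9

second differences of R give the permutation w = (7, 3, 5, 8, 1, 6, 9, 4, 2).

|D(w)|=20, |Ess(w)|=6:

[(1, 6, 0), (4, 2, 0), (4, 4, 1), (4, 6, 2), (7, 4, 2), (8, 2, 1)]


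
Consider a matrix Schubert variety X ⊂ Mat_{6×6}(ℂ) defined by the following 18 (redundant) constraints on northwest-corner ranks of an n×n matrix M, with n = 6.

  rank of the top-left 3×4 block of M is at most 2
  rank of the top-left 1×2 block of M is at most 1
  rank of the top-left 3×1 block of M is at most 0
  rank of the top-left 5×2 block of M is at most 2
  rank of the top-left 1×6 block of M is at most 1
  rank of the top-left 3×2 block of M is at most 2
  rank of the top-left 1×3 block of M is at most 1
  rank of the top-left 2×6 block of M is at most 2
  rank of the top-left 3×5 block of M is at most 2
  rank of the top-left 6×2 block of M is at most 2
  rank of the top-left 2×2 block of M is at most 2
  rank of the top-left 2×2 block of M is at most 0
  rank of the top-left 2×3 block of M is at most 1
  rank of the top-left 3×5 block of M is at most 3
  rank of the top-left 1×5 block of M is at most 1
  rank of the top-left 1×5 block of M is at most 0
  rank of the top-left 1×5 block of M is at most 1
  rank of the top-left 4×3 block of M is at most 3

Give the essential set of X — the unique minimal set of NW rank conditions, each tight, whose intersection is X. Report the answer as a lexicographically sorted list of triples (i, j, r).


Propagating the 18 rank bounds to every northwest block:

  row 1: 0 | 0 | 0 | 0 | 0 | 1
  row 2: 0 | 0 | 1 | 1 | 1 | 2
  row 3: 0 | 1 | 2 | 2 | 2 | 3
  row 4: 1 | 2 | 3 | 3 | 3 | 4
  row 5: 1 | 2 | 3 | 4 | 4 | 5
  row 6: 1 | 2 | 3 | 4 | 5 | 6

so w = (6, 3, 2, 1, 4, 5).

3 SE-corners of the 8-cell Rothe diagram give Ess(w):

[(1, 5, 0), (2, 2, 0), (3, 1, 0)]


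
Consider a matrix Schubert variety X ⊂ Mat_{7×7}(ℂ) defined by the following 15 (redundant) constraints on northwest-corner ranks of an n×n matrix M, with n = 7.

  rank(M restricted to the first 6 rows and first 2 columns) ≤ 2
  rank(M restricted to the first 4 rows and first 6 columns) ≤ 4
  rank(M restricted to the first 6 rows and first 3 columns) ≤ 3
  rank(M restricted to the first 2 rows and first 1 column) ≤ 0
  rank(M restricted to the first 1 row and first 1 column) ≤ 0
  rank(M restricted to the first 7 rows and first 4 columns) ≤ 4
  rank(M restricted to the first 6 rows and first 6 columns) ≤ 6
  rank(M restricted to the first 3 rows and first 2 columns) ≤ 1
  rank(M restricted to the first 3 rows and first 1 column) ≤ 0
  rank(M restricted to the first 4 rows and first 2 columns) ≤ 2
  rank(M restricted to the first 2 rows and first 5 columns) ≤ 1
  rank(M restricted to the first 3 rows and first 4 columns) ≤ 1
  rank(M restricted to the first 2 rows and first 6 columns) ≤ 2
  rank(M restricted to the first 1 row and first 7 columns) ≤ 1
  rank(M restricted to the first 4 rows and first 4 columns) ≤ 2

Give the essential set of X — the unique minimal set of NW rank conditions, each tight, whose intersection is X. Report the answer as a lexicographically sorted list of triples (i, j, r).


Reconstructing r_w from the 15 given conditions:

  row 1: 0 1 1 1 1 1 1
  row 2: 0 1 1 1 1 2 2
  row 3: 0 1 1 1 2 3 3
  row 4: 1 2 2 2 3 4 4
  row 5: 1 2 3 3 4 5 5
  row 6: 1 2 3 4 5 6 6
  row 7: 1 2 3 4 5 6 7

giving w = (2, 6, 5, 1, 3, 4, 7) via Δ²R.

Rothe diagram D(w) (8 cells), 3 SE-corners (essential conditions):

[(2, 5, 1), (3, 1, 0), (3, 4, 1)]


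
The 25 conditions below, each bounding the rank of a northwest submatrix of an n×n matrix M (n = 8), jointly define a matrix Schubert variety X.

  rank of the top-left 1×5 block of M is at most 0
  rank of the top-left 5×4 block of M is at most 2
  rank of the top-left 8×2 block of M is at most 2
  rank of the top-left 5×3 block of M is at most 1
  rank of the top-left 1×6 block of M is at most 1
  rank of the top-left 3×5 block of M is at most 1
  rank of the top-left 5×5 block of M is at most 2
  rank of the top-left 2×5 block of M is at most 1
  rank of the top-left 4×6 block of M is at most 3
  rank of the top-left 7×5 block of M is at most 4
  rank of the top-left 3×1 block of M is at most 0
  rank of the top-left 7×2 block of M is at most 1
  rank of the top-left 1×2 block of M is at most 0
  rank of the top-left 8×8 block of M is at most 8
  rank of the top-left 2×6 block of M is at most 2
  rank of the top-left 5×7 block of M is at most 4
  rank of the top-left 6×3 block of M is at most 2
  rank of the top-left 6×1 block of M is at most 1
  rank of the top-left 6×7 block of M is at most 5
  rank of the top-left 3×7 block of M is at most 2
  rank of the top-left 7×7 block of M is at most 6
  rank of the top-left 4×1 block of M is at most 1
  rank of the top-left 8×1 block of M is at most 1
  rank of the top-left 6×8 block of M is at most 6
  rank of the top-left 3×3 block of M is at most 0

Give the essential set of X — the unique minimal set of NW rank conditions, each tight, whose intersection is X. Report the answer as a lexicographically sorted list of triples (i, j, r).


Recovering R(i,j) via the rank-extension bound from the 25 conditions:

  0 0 0 0 0 1 1 1
  0 0 0 1 1 2 2 2
  0 0 0 1 1 2 2 3
  1 1 1 2 2 3 3 4
  1 1 1 2 2 3 4 5
  1 1 2 3 3 4 5 6
  1 1 2 3 4 5 6 7
  1 2 3 4 5 6 7 8

giving w = (6, 4, 8, 1, 7, 3, 5, 2) via Δ²R.

D(w) has 18 cells with 7 SE-corners; essential set:

[(1, 5, 0), (3, 3, 0), (3, 5, 1), (3, 7, 2), (5, 3, 1), (5, 5, 2), (7, 2, 1)]


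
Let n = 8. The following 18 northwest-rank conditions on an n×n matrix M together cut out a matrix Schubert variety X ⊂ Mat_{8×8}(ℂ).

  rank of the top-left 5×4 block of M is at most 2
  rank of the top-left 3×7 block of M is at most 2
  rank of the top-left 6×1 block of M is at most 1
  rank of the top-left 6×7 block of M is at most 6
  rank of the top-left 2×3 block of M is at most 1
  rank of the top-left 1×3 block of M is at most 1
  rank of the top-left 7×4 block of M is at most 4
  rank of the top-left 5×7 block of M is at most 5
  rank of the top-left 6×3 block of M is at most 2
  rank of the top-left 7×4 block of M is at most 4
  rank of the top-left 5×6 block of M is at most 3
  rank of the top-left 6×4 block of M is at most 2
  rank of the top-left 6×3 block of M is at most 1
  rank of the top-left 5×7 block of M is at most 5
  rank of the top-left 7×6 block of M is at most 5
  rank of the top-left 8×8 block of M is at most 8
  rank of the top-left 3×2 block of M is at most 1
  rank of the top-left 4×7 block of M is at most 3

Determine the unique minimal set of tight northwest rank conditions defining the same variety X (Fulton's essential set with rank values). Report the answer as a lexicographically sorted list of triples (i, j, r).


Reconstructing r_w from the 18 given conditions:

  R[1]: 1 | 1 | 1 | 1 | 1 | 1 | 1 | 1
  R[2]: 1 | 1 | 1 | 2 | 2 | 2 | 2 | 2
  R[3]: 1 | 1 | 1 | 2 | 2 | 2 | 2 | 3
  R[4]: 1 | 1 | 1 | 2 | 3 | 3 | 3 | 4
  R[5]: 1 | 1 | 1 | 2 | 3 | 3 | 4 | 5
  R[6]: 1 | 1 | 1 | 2 | 3 | 4 | 5 | 6
  R[7]: 1 | 2 | 2 | 3 | 4 | 5 | 6 | 7
  R[8]: 1 | 2 | 3 | 4 | 5 | 6 | 7 | 8

so w = (1, 4, 8, 5, 7, 6, 2, 3).

3 SE-corners of the 14-cell Rothe diagram give Ess(w):

[(3, 7, 2), (5, 6, 3), (6, 3, 1)]


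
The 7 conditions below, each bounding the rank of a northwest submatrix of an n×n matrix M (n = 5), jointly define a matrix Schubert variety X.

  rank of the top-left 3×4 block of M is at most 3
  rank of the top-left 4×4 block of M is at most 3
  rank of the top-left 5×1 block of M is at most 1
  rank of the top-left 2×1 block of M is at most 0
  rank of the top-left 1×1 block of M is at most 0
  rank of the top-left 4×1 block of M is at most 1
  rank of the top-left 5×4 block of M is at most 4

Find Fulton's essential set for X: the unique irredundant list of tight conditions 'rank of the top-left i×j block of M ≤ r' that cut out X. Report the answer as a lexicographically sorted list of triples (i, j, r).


Rank table r_w(5×5) implied by the 7 constraints:

  R[1]: 0  1  1  1  1
  R[2]: 0  1  2  2  2
  R[3]: 1  2  3  3  3
  R[4]: 1  2  3  3  4
  R[5]: 1  2  3  4  5

reading off 1-entries of Δ²R: w = (2, 3, 1, 5, 4).

2 SE-corners of the 3-cell Rothe diagram give Ess(w):

[(2, 1, 0), (4, 4, 3)]


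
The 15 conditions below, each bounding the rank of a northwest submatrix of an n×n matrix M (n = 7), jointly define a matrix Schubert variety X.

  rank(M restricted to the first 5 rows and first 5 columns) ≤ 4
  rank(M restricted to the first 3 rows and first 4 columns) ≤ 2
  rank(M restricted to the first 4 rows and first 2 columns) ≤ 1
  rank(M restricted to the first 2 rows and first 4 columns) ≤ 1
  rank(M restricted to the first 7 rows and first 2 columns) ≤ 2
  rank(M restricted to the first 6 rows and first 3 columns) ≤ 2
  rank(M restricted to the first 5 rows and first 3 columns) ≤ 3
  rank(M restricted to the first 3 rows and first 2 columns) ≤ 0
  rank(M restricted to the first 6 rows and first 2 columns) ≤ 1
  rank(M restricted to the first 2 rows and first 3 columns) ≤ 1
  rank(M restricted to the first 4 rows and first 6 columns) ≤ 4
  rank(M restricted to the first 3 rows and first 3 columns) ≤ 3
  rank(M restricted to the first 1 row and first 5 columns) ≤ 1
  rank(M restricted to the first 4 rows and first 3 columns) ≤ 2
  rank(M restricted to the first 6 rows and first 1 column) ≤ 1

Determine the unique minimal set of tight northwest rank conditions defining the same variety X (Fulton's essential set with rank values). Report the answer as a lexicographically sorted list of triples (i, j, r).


Computing R[i][j] = min implied NW-rank bound (n=7, 15 conditions):

  i=1: 0  0  1  1  1  1  1
  i=2: 0  0  1  1  2  2  2
  i=3: 0  0  1  2  3  3  3
  i=4: 1  1  2  3  4  4  4
  i=5: 1  1  2  3  4  5  5
  i=6: 1  1  2  3  4  5  6
  i=7: 1  2  3  4  5  6  7

giving w = (3, 5, 4, 1, 6, 7, 2) via Δ²R.

Rothe diagram D(w) (9 cells), 3 SE-corners (essential conditions):

[(2, 4, 1), (3, 2, 0), (6, 2, 1)]


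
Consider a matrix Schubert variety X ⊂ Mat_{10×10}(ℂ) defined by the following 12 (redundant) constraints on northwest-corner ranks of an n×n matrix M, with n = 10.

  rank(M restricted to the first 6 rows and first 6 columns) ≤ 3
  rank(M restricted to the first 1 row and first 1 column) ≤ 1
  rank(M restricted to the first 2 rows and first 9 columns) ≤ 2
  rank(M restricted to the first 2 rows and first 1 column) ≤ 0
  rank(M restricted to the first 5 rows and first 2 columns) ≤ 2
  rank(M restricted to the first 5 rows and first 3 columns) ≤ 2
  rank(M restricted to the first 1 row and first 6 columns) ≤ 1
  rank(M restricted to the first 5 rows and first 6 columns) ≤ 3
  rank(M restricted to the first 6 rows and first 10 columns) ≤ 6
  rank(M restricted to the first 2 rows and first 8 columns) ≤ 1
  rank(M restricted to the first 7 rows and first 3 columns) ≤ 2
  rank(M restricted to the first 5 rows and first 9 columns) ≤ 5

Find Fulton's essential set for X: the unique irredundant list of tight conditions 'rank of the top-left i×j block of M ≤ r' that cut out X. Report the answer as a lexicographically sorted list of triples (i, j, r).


Reconstructing r_w from the 12 given conditions:

  row 1: 0, 1, 1, 1, 1, 1, 1, 1, 1, 1
  row 2: 0, 1, 1, 1, 1, 1, 1, 1, 2, 2
  row 3: 1, 2, 2, 2, 2, 2, 2, 2, 3, 3
  row 4: 1, 2, 2, 3, 3, 3, 3, 3, 4, 4
  row 5: 1, 2, 2, 3, 3, 3, 4, 4, 5, 5
  row 6: 1, 2, 2, 3, 3, 3, 4, 5, 6, 6
  row 7: 1, 2, 2, 3, 4, 4, 5, 6, 7, 7
  row 8: 1, 2, 3, 4, 5, 5, 6, 7, 8, 8
  row 9: 1, 2, 3, 4, 5, 6, 7, 8, 9, 9
  row 10: 1, 2, 3, 4, 5, 6, 7, 8, 9, 10

second differences of R give the permutation w = (2, 9, 1, 4, 7, 8, 5, 3, 6, 10).

Fulton essential set (4 of the 16 Rothe cells):

[(2, 1, 0), (2, 8, 1), (6, 6, 3), (7, 3, 2)]


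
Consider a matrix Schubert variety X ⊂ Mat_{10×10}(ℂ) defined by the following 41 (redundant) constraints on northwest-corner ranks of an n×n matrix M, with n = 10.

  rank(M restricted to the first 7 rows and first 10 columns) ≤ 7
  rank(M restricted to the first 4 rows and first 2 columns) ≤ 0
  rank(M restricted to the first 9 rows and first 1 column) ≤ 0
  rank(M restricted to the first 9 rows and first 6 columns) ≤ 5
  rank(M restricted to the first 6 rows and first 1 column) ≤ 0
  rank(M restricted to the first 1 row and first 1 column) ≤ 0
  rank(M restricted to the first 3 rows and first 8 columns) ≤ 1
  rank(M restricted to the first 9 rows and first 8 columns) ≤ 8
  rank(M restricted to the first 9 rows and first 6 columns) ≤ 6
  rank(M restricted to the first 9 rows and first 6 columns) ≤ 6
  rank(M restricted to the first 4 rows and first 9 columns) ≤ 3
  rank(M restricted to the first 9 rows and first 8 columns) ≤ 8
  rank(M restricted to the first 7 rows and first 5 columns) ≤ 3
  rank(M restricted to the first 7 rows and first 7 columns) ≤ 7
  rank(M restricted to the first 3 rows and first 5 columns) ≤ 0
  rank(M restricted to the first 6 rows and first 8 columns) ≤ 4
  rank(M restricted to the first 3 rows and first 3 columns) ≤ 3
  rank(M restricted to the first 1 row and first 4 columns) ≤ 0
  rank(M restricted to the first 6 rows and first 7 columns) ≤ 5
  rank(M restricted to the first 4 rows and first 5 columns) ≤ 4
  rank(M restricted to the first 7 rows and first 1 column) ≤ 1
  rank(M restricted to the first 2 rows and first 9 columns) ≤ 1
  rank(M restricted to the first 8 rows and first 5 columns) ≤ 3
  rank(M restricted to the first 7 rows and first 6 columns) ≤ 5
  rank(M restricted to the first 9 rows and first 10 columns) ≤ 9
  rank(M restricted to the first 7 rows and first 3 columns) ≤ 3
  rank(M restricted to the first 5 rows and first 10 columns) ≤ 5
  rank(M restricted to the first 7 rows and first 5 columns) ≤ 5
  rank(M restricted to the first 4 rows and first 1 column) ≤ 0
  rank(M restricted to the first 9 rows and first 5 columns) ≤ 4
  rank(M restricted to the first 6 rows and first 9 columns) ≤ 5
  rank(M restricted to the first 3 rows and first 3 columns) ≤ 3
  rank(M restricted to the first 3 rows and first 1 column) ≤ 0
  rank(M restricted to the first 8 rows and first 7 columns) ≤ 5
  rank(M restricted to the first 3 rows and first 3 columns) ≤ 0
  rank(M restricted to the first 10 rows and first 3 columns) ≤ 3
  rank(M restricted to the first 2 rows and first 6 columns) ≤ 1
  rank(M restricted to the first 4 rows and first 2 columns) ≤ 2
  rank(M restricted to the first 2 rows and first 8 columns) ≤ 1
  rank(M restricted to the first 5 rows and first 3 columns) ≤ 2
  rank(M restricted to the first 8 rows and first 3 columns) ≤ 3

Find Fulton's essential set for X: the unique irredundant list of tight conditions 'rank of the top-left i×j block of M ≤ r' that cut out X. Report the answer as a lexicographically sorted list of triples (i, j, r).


Recovering R(i,j) via the rank-extension bound from the 41 conditions:

  i=1: 0  0  0  0  0  1  1  1  1  1
  i=2: 0  0  0  0  0  1  1  1  1  2
  i=3: 0  0  0  0  0  1  1  1  2  3
  i=4: 0  0  1  1  1  2  2  2  3  4
  i=5: 0  1  2  2  2  3  3  3  4  5
  i=6: 0  1  2  3  3  4  4  4  5  6
  i=7: 0  1  2  3  3  4  5  5  6  7
  i=8: 0  1  2  3  3  4  5  6  7  8
  i=9: 0  1  2  3  4  5  6  7  8  9
  i=10: 1  2  3  4  5  6  7  8  9  10

hence w(1..10) = (6, 10, 9, 3, 2, 4, 7, 8, 5, 1).

Fulton essential set (6 of the 29 Rothe cells):

[(2, 9, 1), (3, 5, 0), (3, 8, 1), (4, 2, 0), (8, 5, 3), (9, 1, 0)]


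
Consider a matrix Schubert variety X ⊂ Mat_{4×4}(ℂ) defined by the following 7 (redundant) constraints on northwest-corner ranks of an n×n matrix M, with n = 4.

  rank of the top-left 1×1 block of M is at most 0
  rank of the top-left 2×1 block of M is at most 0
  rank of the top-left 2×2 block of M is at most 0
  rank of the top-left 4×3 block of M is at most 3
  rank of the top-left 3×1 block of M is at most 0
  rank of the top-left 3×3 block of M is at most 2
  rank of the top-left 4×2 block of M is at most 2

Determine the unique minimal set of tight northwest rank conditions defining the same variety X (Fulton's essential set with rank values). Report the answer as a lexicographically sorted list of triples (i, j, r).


Reconstructing r_w from the 7 given conditions:

  i=1: 0 | 0 | 1 | 1
  i=2: 0 | 0 | 1 | 2
  i=3: 0 | 1 | 2 | 3
  i=4: 1 | 2 | 3 | 4

reading off 1-entries of Δ²R: w = (3, 4, 2, 1).

|D(w)|=5, |Ess(w)|=2:

[(2, 2, 0), (3, 1, 0)]


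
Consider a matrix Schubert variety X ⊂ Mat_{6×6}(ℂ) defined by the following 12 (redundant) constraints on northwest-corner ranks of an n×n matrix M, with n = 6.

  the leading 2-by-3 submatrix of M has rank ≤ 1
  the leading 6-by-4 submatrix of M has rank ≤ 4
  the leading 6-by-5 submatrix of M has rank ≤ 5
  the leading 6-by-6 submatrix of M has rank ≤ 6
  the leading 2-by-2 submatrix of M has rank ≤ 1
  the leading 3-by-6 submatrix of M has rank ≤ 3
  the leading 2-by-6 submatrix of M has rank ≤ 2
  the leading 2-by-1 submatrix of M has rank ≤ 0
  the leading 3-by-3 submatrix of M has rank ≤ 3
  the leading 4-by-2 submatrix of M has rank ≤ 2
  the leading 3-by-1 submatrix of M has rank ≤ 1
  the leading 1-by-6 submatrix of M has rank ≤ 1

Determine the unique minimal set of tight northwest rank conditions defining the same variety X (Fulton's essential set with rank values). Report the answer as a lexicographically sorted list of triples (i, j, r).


Recovering R(i,j) via the rank-extension bound from the 12 conditions:

  0  1  1  1  1  1
  0  1  1  2  2  2
  1  2  2  3  3  3
  1  2  3  4  4  4
  1  2  3  4  5  5
  1  2  3  4  5  6

the unique w with this rank table is (2, 4, 1, 3, 5, 6).

|D(w)|=3, |Ess(w)|=2:

[(2, 1, 0), (2, 3, 1)]


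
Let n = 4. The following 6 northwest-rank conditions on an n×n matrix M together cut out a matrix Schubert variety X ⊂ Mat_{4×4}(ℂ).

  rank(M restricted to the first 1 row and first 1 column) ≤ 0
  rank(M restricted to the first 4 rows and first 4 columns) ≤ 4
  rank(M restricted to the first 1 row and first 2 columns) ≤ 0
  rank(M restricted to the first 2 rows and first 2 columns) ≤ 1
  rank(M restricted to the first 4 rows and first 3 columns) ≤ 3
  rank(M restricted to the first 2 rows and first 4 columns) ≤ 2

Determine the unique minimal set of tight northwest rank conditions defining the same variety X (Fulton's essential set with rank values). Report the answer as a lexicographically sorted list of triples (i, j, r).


Recovering R(i,j) via the rank-extension bound from the 6 conditions:

  0 | 0 | 1 | 1
  1 | 1 | 2 | 2
  1 | 2 | 3 | 3
  1 | 2 | 3 | 4

the unique w with this rank table is (3, 1, 2, 4).

Rothe diagram D(w) (2 cells), 1 SE-corner (essential condition):

[(1, 2, 0)]


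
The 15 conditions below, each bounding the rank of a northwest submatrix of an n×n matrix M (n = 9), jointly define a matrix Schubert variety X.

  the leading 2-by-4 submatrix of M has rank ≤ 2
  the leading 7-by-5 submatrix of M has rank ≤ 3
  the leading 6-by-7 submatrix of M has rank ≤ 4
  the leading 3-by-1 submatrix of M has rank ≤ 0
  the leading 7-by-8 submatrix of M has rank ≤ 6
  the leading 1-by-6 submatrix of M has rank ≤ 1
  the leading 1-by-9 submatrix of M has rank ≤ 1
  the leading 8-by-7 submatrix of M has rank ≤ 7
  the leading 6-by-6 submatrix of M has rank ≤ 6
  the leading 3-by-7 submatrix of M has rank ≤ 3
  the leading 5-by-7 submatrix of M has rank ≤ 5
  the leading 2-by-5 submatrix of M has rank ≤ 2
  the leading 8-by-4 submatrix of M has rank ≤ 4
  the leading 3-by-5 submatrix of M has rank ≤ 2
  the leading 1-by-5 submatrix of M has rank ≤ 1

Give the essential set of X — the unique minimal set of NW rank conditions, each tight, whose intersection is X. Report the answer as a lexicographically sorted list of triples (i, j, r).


Computing R[i][j] = min implied NW-rank bound (n=9, 15 conditions):

  R[1]: 0, 1, 1, 1, 1, 1, 1, 1, 1
  R[2]: 0, 1, 2, 2, 2, 2, 2, 2, 2
  R[3]: 0, 1, 2, 2, 2, 3, 3, 3, 3
  R[4]: 1, 2, 3, 3, 3, 4, 4, 4, 4
  R[5]: 1, 2, 3, 3, 3, 4, 4, 5, 5
  R[6]: 1, 2, 3, 3, 3, 4, 4, 5, 6
  R[7]: 1, 2, 3, 3, 3, 4, 5, 6, 7
  R[8]: 1, 2, 3, 4, 4, 5, 6, 7, 8
  R[9]: 1, 2, 3, 4, 5, 6, 7, 8, 9

giving w = (2, 3, 6, 1, 8, 9, 7, 4, 5) via Δ²R.

ℓ(w)=13; the 4 essential cells (i,j,r):

[(3, 1, 0), (3, 5, 2), (6, 7, 4), (7, 5, 3)]


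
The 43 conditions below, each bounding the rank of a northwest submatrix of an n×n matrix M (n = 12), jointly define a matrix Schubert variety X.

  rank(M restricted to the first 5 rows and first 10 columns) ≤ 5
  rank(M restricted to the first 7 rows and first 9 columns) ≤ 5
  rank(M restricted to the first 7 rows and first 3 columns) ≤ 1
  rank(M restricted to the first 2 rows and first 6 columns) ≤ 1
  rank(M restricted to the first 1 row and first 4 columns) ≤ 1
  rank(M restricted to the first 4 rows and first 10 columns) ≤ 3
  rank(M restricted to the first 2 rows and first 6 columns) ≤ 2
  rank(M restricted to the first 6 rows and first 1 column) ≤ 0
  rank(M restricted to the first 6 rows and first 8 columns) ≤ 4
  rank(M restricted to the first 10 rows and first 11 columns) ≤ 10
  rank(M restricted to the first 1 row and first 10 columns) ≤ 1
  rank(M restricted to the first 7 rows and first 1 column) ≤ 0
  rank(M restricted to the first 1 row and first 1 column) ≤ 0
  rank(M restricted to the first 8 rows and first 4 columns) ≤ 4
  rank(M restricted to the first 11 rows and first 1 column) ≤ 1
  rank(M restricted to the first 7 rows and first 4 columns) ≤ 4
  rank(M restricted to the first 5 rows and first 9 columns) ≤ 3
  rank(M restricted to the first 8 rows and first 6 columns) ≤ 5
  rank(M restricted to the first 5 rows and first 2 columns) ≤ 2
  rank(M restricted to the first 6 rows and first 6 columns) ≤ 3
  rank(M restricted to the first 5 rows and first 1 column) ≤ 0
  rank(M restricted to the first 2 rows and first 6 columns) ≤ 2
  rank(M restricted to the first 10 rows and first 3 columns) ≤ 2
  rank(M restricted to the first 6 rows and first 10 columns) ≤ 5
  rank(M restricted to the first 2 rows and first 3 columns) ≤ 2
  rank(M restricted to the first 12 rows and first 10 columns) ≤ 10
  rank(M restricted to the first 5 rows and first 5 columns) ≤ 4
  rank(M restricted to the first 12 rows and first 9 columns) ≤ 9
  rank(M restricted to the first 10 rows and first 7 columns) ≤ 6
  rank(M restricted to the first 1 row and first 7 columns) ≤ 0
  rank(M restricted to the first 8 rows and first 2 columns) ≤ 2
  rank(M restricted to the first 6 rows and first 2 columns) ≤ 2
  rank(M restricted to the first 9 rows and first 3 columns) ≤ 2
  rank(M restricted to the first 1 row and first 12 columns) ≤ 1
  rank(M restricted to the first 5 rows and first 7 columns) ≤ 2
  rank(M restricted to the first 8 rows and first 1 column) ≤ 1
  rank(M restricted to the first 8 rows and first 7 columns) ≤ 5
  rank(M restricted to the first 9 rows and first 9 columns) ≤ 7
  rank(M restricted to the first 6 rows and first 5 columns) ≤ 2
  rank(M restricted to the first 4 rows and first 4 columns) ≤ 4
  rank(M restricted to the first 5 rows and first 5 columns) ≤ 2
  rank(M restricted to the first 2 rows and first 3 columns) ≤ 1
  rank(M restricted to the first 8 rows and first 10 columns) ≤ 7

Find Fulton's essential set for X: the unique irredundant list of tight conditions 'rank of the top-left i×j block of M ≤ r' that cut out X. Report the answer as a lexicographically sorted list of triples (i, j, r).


Computing R[i][j] = min implied NW-rank bound (n=12, 43 conditions):

  0 | 0 | 0 | 0 | 0 | 0 | 0 | 1 | 1 | 1 | 1 | 1
  0 | 1 | 1 | 1 | 1 | 1 | 1 | 2 | 2 | 2 | 2 | 2
  0 | 1 | 1 | 2 | 2 | 2 | 2 | 3 | 3 | 3 | 3 | 3
  0 | 1 | 1 | 2 | 2 | 2 | 2 | 3 | 3 | 3 | 4 | 4
  0 | 1 | 1 | 2 | 2 | 2 | 2 | 3 | 3 | 4 | 5 | 5
  0 | 1 | 1 | 2 | 2 | 3 | 3 | 4 | 4 | 5 | 6 | 6
  0 | 1 | 1 | 2 | 3 | 4 | 4 | 5 | 5 | 6 | 7 | 7
  1 | 2 | 2 | 3 | 4 | 5 | 5 | 6 | 6 | 7 | 8 | 8
  1 | 2 | 2 | 3 | 4 | 5 | 6 | 7 | 7 | 8 | 9 | 9
  1 | 2 | 2 | 3 | 4 | 5 | 6 | 7 | 8 | 9 | 10 | 10
  1 | 2 | 3 | 4 | 5 | 6 | 7 | 8 | 9 | 10 | 11 | 11
  1 | 2 | 3 | 4 | 5 | 6 | 7 | 8 | 9 | 10 | 11 | 12

so w = (8, 2, 4, 11, 10, 6, 5, 1, 7, 9, 3, 12).

8 SE-corners of the 30-cell Rothe diagram give Ess(w):

[(1, 7, 0), (4, 10, 3), (5, 7, 2), (5, 9, 3), (6, 5, 2), (7, 1, 0), (7, 3, 1), (10, 3, 2)]
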